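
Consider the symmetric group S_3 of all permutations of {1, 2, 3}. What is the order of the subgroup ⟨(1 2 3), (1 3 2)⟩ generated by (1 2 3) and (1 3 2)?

|⟨(1 2 3)⟩| = 3 and |⟨(1 3 2)⟩| = 3, so |H| is a multiple of lcm(3, 3) = 3 and divides |G| = 6.
Closing under the operation: H = {e, (1 2 3), (1 3 2)}, so |H| = 3.

3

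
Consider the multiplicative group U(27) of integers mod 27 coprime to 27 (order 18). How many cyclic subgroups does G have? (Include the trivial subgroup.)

A cyclic subgroup of order d is generated by each of its φ(d) elements of order d, so the cyclic subgroups of order d number (#elements of order d)/φ(d).
Cyclic subgroups by order — order 1: 1; order 2: 1; order 3: 1; order 6: 1; order 9: 1; order 18: 1.
Total: 6.

6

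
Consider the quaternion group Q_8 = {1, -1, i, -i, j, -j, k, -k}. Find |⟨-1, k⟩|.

|⟨-1⟩| = 2 and |⟨k⟩| = 4, so |H| is a multiple of lcm(2, 4) = 4 and divides |G| = 8.
Closing under the operation: H = {1, -1, k, -k}, so |H| = 4.

4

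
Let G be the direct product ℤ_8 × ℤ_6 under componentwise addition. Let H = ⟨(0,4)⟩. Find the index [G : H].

16

|⟨(0,4)⟩| = 3 and |G| = 48.
By Lagrange, [G : H] = |G|/|H| = 48/3 = 16.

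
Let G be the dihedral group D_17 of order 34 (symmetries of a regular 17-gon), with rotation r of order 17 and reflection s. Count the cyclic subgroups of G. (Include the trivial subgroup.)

A cyclic subgroup of order d is generated by each of its φ(d) elements of order d, so the cyclic subgroups of order d number (#elements of order d)/φ(d).
Cyclic subgroups by order — order 1: 1; order 2: 17; order 17: 1.
Total: 19.

19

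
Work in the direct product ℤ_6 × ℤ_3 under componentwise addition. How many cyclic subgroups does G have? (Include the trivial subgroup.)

10

Group the elements of G by the cyclic subgroup they generate; each cyclic subgroup of order d accounts for φ(d) elements.
Cyclic subgroups by order — order 1: 1; order 2: 1; order 3: 4; order 6: 4.
Total: 10.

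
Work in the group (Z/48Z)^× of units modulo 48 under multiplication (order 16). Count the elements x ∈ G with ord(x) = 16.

No element of G has order 16 (even though 16 | 16).

0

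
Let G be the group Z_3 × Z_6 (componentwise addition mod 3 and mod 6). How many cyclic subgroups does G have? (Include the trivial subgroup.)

10

Each element a generates a cyclic subgroup ⟨a⟩; distinct elements may generate the same one (a cyclic group of order d has φ(d) generators).
Cyclic subgroups by order — order 1: 1; order 2: 1; order 3: 4; order 6: 4.
Total: 10.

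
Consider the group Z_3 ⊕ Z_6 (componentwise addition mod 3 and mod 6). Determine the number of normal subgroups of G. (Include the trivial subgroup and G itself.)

12

G is abelian, so every subgroup is normal.
G has 12 subgroups in total, hence 12 normal subgroups.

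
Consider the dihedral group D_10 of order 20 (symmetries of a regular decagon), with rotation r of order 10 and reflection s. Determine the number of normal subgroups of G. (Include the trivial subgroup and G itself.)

7

G has 22 subgroups. Checking conjugation-invariance by order — order 1: 1/1 normal; order 2: 1/11 normal; order 4: 0/5 normal; order 5: 1/1 normal; order 10: 3/3 normal; order 20: 1/1 normal.
Total normal subgroups: 7.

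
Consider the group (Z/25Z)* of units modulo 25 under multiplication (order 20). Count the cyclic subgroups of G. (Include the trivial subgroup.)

6

A cyclic subgroup of order d is generated by each of its φ(d) elements of order d, so the cyclic subgroups of order d number (#elements of order d)/φ(d).
Cyclic subgroups by order — order 1: 1; order 2: 1; order 4: 1; order 5: 1; order 10: 1; order 20: 1.
Total: 6.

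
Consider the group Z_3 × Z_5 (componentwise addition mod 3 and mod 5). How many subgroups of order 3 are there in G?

1

|G| = 15 and 3 | 15, so subgroups of order 3 are possible by Lagrange.
The subgroups of order 3 are: {(0,0), (1,0), (2,0)}.
So G has 1 subgroup of order 3.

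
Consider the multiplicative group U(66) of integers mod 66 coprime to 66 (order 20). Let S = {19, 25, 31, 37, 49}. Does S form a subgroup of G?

The identity 1 ∉ S, so S is not a subgroup.

No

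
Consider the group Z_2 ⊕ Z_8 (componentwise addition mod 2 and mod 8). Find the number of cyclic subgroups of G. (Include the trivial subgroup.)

8

Group the elements of G by the cyclic subgroup they generate; each cyclic subgroup of order d accounts for φ(d) elements.
Cyclic subgroups by order — order 1: 1; order 2: 3; order 4: 2; order 8: 2.
Total: 8.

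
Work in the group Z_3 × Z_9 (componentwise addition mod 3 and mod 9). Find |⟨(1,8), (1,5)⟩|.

9

|⟨(1,8)⟩| = 9 and |⟨(1,5)⟩| = 9, so |H| is a multiple of lcm(9, 9) = 9 and divides |G| = 27.
Closing under the operation: H = {(0,0), (0,3), (0,6), (1,2), (1,5), (1,8), (2,1), (2,4), (2,7)}, so |H| = 9.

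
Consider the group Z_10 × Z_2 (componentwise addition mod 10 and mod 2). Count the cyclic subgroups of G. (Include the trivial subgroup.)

8

Group the elements of G by the cyclic subgroup they generate; each cyclic subgroup of order d accounts for φ(d) elements.
Cyclic subgroups by order — order 1: 1; order 2: 3; order 5: 1; order 10: 3.
Total: 8.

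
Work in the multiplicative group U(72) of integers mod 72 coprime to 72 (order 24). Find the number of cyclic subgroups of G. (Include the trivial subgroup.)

16

Group the elements of G by the cyclic subgroup they generate; each cyclic subgroup of order d accounts for φ(d) elements.
Cyclic subgroups by order — order 1: 1; order 2: 7; order 3: 1; order 6: 7.
Total: 16.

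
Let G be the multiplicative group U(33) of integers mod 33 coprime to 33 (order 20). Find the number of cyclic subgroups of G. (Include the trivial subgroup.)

8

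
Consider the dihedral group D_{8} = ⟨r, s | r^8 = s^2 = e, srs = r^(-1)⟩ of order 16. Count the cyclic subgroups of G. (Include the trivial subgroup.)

12

A cyclic subgroup of order d is generated by each of its φ(d) elements of order d, so the cyclic subgroups of order d number (#elements of order d)/φ(d).
Cyclic subgroups by order — order 1: 1; order 2: 9; order 4: 1; order 8: 1.
Total: 12.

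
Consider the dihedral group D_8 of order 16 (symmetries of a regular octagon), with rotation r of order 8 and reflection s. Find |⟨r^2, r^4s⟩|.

|⟨r^2⟩| = 4 and |⟨r^4s⟩| = 2, so |H| is a multiple of lcm(4, 2) = 4 and divides |G| = 16.
Closing under the operation: H = {e, r^2, r^4, r^6, s, r^2s, r^4s, r^6s}, so |H| = 8.

8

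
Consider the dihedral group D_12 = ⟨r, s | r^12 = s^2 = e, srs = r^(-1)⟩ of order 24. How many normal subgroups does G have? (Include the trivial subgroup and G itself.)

9

G has 34 subgroups. Checking conjugation-invariance by order — order 1: 1/1 normal; order 2: 1/13 normal; order 3: 1/1 normal; order 4: 1/7 normal; order 6: 1/5 normal; order 8: 0/3 normal; order 12: 3/3 normal; order 24: 1/1 normal.
Total normal subgroups: 9.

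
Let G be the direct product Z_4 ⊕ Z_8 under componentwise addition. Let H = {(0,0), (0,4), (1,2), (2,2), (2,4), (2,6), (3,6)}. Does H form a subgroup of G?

No

|H| = 7 does not divide |G| = 32, so by Lagrange H is not a subgroup.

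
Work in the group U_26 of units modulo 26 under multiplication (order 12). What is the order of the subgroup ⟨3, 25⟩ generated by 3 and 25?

6

|⟨3⟩| = 3 and |⟨25⟩| = 2, so |H| is a multiple of lcm(3, 2) = 6 and divides |G| = 12.
Closing under the operation: H = {1, 3, 9, 17, 23, 25}, so |H| = 6.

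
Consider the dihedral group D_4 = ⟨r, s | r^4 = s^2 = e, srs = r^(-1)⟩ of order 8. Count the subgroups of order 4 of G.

3

|G| = 8 and 4 | 8, so subgroups of order 4 are possible by Lagrange.
The subgroups of order 4 are: {e, r, r^2, r^3}; {e, r^2, s, r^2s}; {e, r^2, rs, r^3s}.
So G has 3 subgroups of order 4.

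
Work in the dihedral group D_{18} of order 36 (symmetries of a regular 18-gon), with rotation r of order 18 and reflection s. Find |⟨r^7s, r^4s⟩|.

|⟨r^7s⟩| = 2 and |⟨r^4s⟩| = 2, so |H| is a multiple of lcm(2, 2) = 2 and divides |G| = 36.
Closing under the operation: H = {e, r^3, r^6, r^9, r^12, r^15, rs, r^4s, r^7s, r^10s, r^13s, r^16s}, so |H| = 12.

12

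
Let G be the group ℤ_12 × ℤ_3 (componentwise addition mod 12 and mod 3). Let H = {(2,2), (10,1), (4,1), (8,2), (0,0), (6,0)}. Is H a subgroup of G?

|H| = 6 divides |G| = 36, consistent with Lagrange.
H contains the identity, every element's inverse is in H, and H is closed under +: it is a subgroup.
In fact H = ⟨(10,1)⟩.

Yes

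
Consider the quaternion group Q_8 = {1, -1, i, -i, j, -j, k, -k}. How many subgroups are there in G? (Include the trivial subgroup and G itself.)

6

|G| = 8, so by Lagrange every subgroup order divides 8. Divisors: 1, 2, 4, 8.
Subgroups by order — order 1: 1; order 2: 1; order 4: 3; order 8: 1.
Total: 1 + 1 + 3 + 1 = 6.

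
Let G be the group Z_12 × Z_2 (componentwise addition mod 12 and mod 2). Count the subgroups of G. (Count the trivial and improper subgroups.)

16

|G| = 24, so by Lagrange every subgroup order divides 24. Divisors: 1, 2, 3, 4, 6, 8, 12, 24.
Subgroups by order — order 1: 1; order 2: 3; order 3: 1; order 4: 3; order 6: 3; order 8: 1; order 12: 3; order 24: 1.
Total: 1 + 3 + 1 + 3 + 3 + 1 + 3 + 1 = 16.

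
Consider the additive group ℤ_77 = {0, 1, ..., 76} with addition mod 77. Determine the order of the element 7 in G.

In ℤ_77, the order of an element a is n/gcd(a, n).
gcd(7, 77) = 7, so |⟨7⟩| = 77/7 = 11.

11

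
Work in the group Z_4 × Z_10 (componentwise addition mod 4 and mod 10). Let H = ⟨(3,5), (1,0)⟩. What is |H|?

|⟨(3,5)⟩| = 4 and |⟨(1,0)⟩| = 4, so |H| is a multiple of lcm(4, 4) = 4 and divides |G| = 40.
Closing under the operation: H = {(0,0), (0,5), (1,0), (1,5), (2,0), (2,5), (3,0), (3,5)}, so |H| = 8.

8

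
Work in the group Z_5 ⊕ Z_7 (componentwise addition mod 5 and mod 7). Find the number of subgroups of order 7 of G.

1

|G| = 35 and 7 | 35, so subgroups of order 7 are possible by Lagrange.
The subgroups of order 7 are: {(0,0), (0,1), (0,2), (0,3), (0,4), (0,5), (0,6)}.
So G has 1 subgroup of order 7.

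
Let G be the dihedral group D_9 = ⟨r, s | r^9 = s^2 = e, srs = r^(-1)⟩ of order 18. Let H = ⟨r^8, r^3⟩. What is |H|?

|⟨r^8⟩| = 9 and |⟨r^3⟩| = 3, so |H| is a multiple of lcm(9, 3) = 9 and divides |G| = 18.
Closing under the operation: H = {e, r, r^2, r^3, r^4, r^5, r^6, r^7, r^8}, so |H| = 9.

9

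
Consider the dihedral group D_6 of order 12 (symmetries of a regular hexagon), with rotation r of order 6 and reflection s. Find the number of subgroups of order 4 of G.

|G| = 12 and 4 | 12, so subgroups of order 4 are possible by Lagrange.
The subgroups of order 4 are: {e, r^3, r^2s, r^5s}; {e, r^3, s, r^3s}; {e, r^3, rs, r^4s}.
So G has 3 subgroups of order 4.

3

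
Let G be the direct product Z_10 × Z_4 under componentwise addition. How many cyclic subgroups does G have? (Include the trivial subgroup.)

12

A cyclic subgroup of order d is generated by each of its φ(d) elements of order d, so the cyclic subgroups of order d number (#elements of order d)/φ(d).
Cyclic subgroups by order — order 1: 1; order 2: 3; order 4: 2; order 5: 1; order 10: 3; order 20: 2.
Total: 12.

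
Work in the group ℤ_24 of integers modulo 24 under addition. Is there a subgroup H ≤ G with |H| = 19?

19 does not divide |G| = 24, so by Lagrange no subgroup of order 19 exists.

No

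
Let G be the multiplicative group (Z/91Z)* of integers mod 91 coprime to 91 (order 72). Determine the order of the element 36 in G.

6

Compute successive powers of 36 mod 91: 36, 22, 64, 29, 43, 1; 36^6 ≡ 1 (mod 91).
So |⟨36⟩| = 6.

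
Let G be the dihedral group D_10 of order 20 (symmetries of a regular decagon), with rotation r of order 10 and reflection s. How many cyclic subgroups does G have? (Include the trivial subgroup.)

14

A cyclic subgroup of order d is generated by each of its φ(d) elements of order d, so the cyclic subgroups of order d number (#elements of order d)/φ(d).
Cyclic subgroups by order — order 1: 1; order 2: 11; order 5: 1; order 10: 1.
Total: 14.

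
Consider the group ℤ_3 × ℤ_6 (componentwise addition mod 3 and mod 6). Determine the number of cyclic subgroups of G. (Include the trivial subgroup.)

Group the elements of G by the cyclic subgroup they generate; each cyclic subgroup of order d accounts for φ(d) elements.
Cyclic subgroups by order — order 1: 1; order 2: 1; order 3: 4; order 6: 4.
Total: 10.

10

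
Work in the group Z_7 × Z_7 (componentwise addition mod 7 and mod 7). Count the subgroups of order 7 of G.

|G| = 49 and 7 | 49, so subgroups of order 7 are possible by Lagrange.
The subgroups of order 7 are: {(0,0), (0,1), (0,2), (0,3), (0,4), (0,5), (0,6)}; {(0,0), (1,0), (2,0), (3,0), (4,0), (5,0), (6,0)}; {(0,0), (1,1), (2,2), (3,3), (4,4), (5,5), (6,6)}; {(0,0), (1,2), (2,4), (3,6), (4,1), (5,3), (6,5)}; … (8 in all).
So G has 8 subgroups of order 7.

8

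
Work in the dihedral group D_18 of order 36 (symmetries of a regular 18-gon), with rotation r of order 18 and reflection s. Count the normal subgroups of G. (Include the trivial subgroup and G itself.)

9

G has 45 subgroups. Checking conjugation-invariance by order — order 1: 1/1 normal; order 2: 1/19 normal; order 3: 1/1 normal; order 4: 0/9 normal; order 6: 1/7 normal; order 9: 1/1 normal; order 12: 0/3 normal; order 18: 3/3 normal; order 36: 1/1 normal.
Total normal subgroups: 9.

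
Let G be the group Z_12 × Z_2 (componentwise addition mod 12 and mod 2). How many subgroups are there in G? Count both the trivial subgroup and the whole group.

16

|G| = 24, so by Lagrange every subgroup order divides 24. Divisors: 1, 2, 3, 4, 6, 8, 12, 24.
Subgroups by order — order 1: 1; order 2: 3; order 3: 1; order 4: 3; order 6: 3; order 8: 1; order 12: 3; order 24: 1.
Total: 1 + 3 + 1 + 3 + 3 + 1 + 3 + 1 = 16.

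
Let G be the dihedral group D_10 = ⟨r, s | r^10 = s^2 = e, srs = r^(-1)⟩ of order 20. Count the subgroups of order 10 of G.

|G| = 20 and 10 | 20, so subgroups of order 10 are possible by Lagrange.
The subgroups of order 10 are: {e, r, r^2, r^3, r^4, r^5, r^6, r^7, r^8, r^9}; {e, r^2, r^4, r^6, r^8, s, r^2s, r^4s, r^6s, r^8s}; {e, r^2, r^4, r^6, r^8, rs, r^3s, r^5s, r^7s, r^9s}.
So G has 3 subgroups of order 10.

3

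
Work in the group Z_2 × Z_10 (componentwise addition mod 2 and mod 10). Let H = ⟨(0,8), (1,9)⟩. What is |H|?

|⟨(0,8)⟩| = 5 and |⟨(1,9)⟩| = 10, so |H| is a multiple of lcm(5, 10) = 10 and divides |G| = 20.
Closing under the operation: H = {(0,0), (0,2), (0,4), (0,6), (0,8), (1,1), (1,3), (1,5), (1,7), (1,9)}, so |H| = 10.

10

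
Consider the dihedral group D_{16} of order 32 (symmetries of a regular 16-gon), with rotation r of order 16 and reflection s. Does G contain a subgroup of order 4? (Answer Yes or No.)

4 | 32. A subgroup of order 4 is {e, r^8, r^2s, r^10s}.

Yes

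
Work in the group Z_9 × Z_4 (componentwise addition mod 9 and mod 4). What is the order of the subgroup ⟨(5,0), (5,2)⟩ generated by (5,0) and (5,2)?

18

|⟨(5,0)⟩| = 9 and |⟨(5,2)⟩| = 18, so |H| is a multiple of lcm(9, 18) = 18 and divides |G| = 36.
Closing under the operation: H = {(0,0), (0,2), (1,0), (1,2), (2,0), (2,2), (3,0), (3,2), (4,0), (4,2), (5,0), (5,2), (6,0), (6,2), (7,0), (7,2), (8,0), (8,2)}, so |H| = 18.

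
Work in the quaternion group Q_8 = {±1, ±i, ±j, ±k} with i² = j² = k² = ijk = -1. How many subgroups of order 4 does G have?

3

|G| = 8 and 4 | 8, so subgroups of order 4 are possible by Lagrange.
The subgroups of order 4 are: {1, -1, i, -i}; {1, -1, j, -j}; {1, -1, k, -k}.
So G has 3 subgroups of order 4.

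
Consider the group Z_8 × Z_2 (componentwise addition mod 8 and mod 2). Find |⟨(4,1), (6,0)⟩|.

|⟨(4,1)⟩| = 2 and |⟨(6,0)⟩| = 4, so |H| is a multiple of lcm(2, 4) = 4 and divides |G| = 16.
Closing under the operation: H = {(0,0), (0,1), (2,0), (2,1), (4,0), (4,1), (6,0), (6,1)}, so |H| = 8.

8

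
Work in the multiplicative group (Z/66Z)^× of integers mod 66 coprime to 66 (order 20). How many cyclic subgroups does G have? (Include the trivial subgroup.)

8

A cyclic subgroup of order d is generated by each of its φ(d) elements of order d, so the cyclic subgroups of order d number (#elements of order d)/φ(d).
Cyclic subgroups by order — order 1: 1; order 2: 3; order 5: 1; order 10: 3.
Total: 8.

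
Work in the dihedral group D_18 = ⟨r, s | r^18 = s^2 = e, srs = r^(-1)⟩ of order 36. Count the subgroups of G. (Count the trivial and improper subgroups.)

|G| = 36, so by Lagrange every subgroup order divides 36. Divisors: 1, 2, 3, 4, 6, 9, 12, 18, 36.
Subgroups by order — order 1: 1; order 2: 19; order 3: 1; order 4: 9; order 6: 7; order 9: 1; order 12: 3; order 18: 3; order 36: 1.
Total: 1 + 19 + 1 + 9 + 7 + 1 + 3 + 3 + 1 = 45.

45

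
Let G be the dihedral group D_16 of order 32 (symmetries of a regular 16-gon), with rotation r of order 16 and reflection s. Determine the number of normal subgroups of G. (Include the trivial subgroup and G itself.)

G has 36 subgroups. Checking conjugation-invariance by order — order 1: 1/1 normal; order 2: 1/17 normal; order 4: 1/9 normal; order 8: 1/5 normal; order 16: 3/3 normal; order 32: 1/1 normal.
Total normal subgroups: 8.

8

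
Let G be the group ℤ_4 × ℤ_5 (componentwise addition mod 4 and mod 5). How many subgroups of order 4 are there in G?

|G| = 20 and 4 | 20, so subgroups of order 4 are possible by Lagrange.
The subgroups of order 4 are: {(0,0), (1,0), (2,0), (3,0)}.
So G has 1 subgroup of order 4.

1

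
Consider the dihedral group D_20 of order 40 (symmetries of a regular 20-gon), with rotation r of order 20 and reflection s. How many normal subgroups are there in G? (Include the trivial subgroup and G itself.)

G has 48 subgroups. Checking conjugation-invariance by order — order 1: 1/1 normal; order 2: 1/21 normal; order 4: 1/11 normal; order 5: 1/1 normal; order 8: 0/5 normal; order 10: 1/5 normal; order 20: 3/3 normal; order 40: 1/1 normal.
Total normal subgroups: 9.

9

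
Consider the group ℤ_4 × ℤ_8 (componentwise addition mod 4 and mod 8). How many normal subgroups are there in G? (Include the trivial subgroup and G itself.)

G is abelian, so every subgroup is normal.
G has 22 subgroups in total, hence 22 normal subgroups.

22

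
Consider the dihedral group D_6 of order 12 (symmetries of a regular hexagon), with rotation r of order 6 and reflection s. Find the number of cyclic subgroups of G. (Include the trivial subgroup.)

Group the elements of G by the cyclic subgroup they generate; each cyclic subgroup of order d accounts for φ(d) elements.
Cyclic subgroups by order — order 1: 1; order 2: 7; order 3: 1; order 6: 1.
Total: 10.

10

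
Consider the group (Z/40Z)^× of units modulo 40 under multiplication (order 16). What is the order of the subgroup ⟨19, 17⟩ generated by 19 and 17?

8

|⟨19⟩| = 2 and |⟨17⟩| = 4, so |H| is a multiple of lcm(2, 4) = 4 and divides |G| = 16.
Closing under the operation: H = {1, 3, 9, 11, 17, 19, 27, 33}, so |H| = 8.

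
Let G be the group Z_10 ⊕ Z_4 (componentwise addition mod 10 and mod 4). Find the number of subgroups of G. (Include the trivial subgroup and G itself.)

16

|G| = 40, so by Lagrange every subgroup order divides 40. Divisors: 1, 2, 4, 5, 8, 10, 20, 40.
Subgroups by order — order 1: 1; order 2: 3; order 4: 3; order 5: 1; order 8: 1; order 10: 3; order 20: 3; order 40: 1.
Total: 1 + 3 + 3 + 1 + 1 + 3 + 3 + 1 = 16.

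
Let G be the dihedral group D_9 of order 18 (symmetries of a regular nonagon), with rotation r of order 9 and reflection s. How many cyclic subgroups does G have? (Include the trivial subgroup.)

12

A cyclic subgroup of order d is generated by each of its φ(d) elements of order d, so the cyclic subgroups of order d number (#elements of order d)/φ(d).
Cyclic subgroups by order — order 1: 1; order 2: 9; order 3: 1; order 9: 1.
Total: 12.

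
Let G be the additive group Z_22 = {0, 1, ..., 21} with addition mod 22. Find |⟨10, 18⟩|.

|⟨10⟩| = 11 and |⟨18⟩| = 11, so |H| is a multiple of lcm(11, 11) = 11 and divides |G| = 22.
Closing under the operation: H = {0, 2, 4, 6, 8, 10, 12, 14, 16, 18, 20}, so |H| = 11.

11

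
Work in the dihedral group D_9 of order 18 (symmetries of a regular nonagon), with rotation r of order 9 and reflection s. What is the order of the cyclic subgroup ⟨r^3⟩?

3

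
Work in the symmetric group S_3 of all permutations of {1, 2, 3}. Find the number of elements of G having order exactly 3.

2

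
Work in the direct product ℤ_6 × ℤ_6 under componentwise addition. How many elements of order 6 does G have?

24

An element (a,b) has order lcm(ord(a), ord(b)); count pairs with lcm equal to 6.
Enumerating gives 24 such elements.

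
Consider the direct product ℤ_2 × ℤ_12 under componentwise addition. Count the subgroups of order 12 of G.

3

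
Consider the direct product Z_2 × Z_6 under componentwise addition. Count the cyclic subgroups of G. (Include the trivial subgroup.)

8

Group the elements of G by the cyclic subgroup they generate; each cyclic subgroup of order d accounts for φ(d) elements.
Cyclic subgroups by order — order 1: 1; order 2: 3; order 3: 1; order 6: 3.
Total: 8.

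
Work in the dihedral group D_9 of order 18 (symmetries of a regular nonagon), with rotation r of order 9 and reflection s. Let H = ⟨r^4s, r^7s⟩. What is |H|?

6

|⟨r^4s⟩| = 2 and |⟨r^7s⟩| = 2, so |H| is a multiple of lcm(2, 2) = 2 and divides |G| = 18.
Closing under the operation: H = {e, r^3, r^6, rs, r^4s, r^7s}, so |H| = 6.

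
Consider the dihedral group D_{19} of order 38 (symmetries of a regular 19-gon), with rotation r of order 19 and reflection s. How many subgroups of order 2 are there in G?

|G| = 38 and 2 | 38, so subgroups of order 2 are possible by Lagrange.
The subgroups of order 2 are: {e, r^10s}; {e, r^11s}; {e, r^12s}; {e, r^13s}; … (19 in all).
So G has 19 subgroups of order 2.

19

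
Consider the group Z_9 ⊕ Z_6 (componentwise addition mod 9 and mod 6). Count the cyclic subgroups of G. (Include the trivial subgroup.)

16

Group the elements of G by the cyclic subgroup they generate; each cyclic subgroup of order d accounts for φ(d) elements.
Cyclic subgroups by order — order 1: 1; order 2: 1; order 3: 4; order 6: 4; order 9: 3; order 18: 3.
Total: 16.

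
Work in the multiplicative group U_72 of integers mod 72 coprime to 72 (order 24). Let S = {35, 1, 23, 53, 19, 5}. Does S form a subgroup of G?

5 ∈ S but its inverse 29 ∉ S, so S is not a subgroup.

No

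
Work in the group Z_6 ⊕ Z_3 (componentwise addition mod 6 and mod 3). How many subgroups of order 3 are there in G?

4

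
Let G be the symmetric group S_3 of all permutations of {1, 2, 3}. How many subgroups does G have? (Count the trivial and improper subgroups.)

|G| = 6, so by Lagrange every subgroup order divides 6. Divisors: 1, 2, 3, 6.
Subgroups by order — order 1: 1; order 2: 3; order 3: 1; order 6: 1.
Total: 1 + 3 + 1 + 1 = 6.

6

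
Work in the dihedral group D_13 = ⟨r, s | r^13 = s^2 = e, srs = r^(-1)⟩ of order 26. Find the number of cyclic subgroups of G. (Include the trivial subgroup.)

15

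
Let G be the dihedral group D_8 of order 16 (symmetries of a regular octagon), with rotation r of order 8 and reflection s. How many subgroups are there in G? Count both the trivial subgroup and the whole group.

19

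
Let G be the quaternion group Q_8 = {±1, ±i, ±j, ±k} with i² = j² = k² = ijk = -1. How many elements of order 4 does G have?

6

The elements of order 4 are: i, -i, j, -j, k, -k.
That's 6.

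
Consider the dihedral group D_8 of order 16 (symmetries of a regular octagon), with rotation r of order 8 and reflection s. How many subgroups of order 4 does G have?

5

|G| = 16 and 4 | 16, so subgroups of order 4 are possible by Lagrange.
The subgroups of order 4 are: {e, r^2, r^4, r^6}; {e, r^4, r^2s, r^6s}; {e, r^4, r^3s, r^7s}; {e, r^4, s, r^4s}; … (5 in all).
So G has 5 subgroups of order 4.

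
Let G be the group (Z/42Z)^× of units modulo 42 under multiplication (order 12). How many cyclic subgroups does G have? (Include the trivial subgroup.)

8

Group the elements of G by the cyclic subgroup they generate; each cyclic subgroup of order d accounts for φ(d) elements.
Cyclic subgroups by order — order 1: 1; order 2: 3; order 3: 1; order 6: 3.
Total: 8.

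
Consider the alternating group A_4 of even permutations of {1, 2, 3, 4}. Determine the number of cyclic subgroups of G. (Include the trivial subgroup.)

8

A cyclic subgroup of order d is generated by each of its φ(d) elements of order d, so the cyclic subgroups of order d number (#elements of order d)/φ(d).
Cyclic subgroups by order — order 1: 1; order 2: 3; order 3: 4.
Total: 8.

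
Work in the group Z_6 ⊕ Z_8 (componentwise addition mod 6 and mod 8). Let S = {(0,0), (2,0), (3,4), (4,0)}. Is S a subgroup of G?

No

Closure fails: (4,0) + (3,4) = (1,4) ∉ S. So S is not a subgroup.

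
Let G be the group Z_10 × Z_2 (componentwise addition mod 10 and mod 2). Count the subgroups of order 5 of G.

1

|G| = 20 and 5 | 20, so subgroups of order 5 are possible by Lagrange.
The subgroups of order 5 are: {(0,0), (2,0), (4,0), (6,0), (8,0)}.
So G has 1 subgroup of order 5.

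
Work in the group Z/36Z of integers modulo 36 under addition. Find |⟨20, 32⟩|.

9

|⟨20⟩| = 9 and |⟨32⟩| = 9, so |H| is a multiple of lcm(9, 9) = 9 and divides |G| = 36.
Closing under the operation: H = {0, 4, 8, 12, 16, 20, 24, 28, 32}, so |H| = 9.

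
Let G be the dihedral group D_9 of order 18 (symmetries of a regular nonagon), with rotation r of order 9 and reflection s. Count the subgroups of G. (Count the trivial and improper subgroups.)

16

|G| = 18, so by Lagrange every subgroup order divides 18. Divisors: 1, 2, 3, 6, 9, 18.
Subgroups by order — order 1: 1; order 2: 9; order 3: 1; order 6: 3; order 9: 1; order 18: 1.
Total: 1 + 9 + 1 + 3 + 1 + 1 = 16.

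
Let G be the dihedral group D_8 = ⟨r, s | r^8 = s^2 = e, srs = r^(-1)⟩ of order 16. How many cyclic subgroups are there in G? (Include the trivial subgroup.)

Group the elements of G by the cyclic subgroup they generate; each cyclic subgroup of order d accounts for φ(d) elements.
Cyclic subgroups by order — order 1: 1; order 2: 9; order 4: 1; order 8: 1.
Total: 12.

12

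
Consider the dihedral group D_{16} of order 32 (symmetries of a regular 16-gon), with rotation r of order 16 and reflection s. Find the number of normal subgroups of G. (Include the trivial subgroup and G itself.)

G has 36 subgroups. Checking conjugation-invariance by order — order 1: 1/1 normal; order 2: 1/17 normal; order 4: 1/9 normal; order 8: 1/5 normal; order 16: 3/3 normal; order 32: 1/1 normal.
Total normal subgroups: 8.

8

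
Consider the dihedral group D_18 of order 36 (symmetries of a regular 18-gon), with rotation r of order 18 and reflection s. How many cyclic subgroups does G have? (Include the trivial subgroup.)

24

Group the elements of G by the cyclic subgroup they generate; each cyclic subgroup of order d accounts for φ(d) elements.
Cyclic subgroups by order — order 1: 1; order 2: 19; order 3: 1; order 6: 1; order 9: 1; order 18: 1.
Total: 24.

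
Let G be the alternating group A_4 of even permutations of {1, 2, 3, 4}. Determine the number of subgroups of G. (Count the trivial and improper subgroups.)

|G| = 12, so by Lagrange every subgroup order divides 12. Divisors: 1, 2, 3, 4, 6, 12.
Subgroups by order — order 1: 1; order 2: 3; order 3: 4; order 4: 1; order 6: 0; order 12: 1.
Total: 1 + 3 + 4 + 1 + 0 + 1 = 10.

10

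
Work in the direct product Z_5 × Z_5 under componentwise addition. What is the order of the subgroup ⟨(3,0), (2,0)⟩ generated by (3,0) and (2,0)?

|⟨(3,0)⟩| = 5 and |⟨(2,0)⟩| = 5, so |H| is a multiple of lcm(5, 5) = 5 and divides |G| = 25.
Closing under the operation: H = {(0,0), (1,0), (2,0), (3,0), (4,0)}, so |H| = 5.

5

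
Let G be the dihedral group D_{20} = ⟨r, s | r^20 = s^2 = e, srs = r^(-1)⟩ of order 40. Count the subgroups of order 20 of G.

3

|G| = 40 and 20 | 40, so subgroups of order 20 are possible by Lagrange.
The subgroups of order 20 are: {e, r, r^2, r^3, r^4, r^5, r^6, r^7, r^8, r^9, r^10, r^11, r^12, r^13, r^14, r^15, r^16, r^17, r^18, r^19}; {e, r^2, r^4, r^6, r^8, r^10, r^12, r^14, r^16, r^18, s, r^2s, r^4s, r^6s, r^8s, r^10s, r^12s, r^14s, r^16s, r^18s}; {e, r^2, r^4, r^6, r^8, r^10, r^12, r^14, r^16, r^18, rs, r^3s, r^5s, r^7s, r^9s, r^11s, r^13s, r^15s, r^17s, r^19s}.
So G has 3 subgroups of order 20.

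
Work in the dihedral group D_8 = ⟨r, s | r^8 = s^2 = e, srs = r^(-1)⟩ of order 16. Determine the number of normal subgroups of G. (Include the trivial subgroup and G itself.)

7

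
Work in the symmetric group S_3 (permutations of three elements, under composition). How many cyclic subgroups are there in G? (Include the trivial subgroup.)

Group the elements of G by the cyclic subgroup they generate; each cyclic subgroup of order d accounts for φ(d) elements.
Cyclic subgroups by order — order 1: 1; order 2: 3; order 3: 1.
Total: 5.

5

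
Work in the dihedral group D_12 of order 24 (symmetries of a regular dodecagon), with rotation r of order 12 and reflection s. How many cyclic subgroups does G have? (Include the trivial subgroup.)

Group the elements of G by the cyclic subgroup they generate; each cyclic subgroup of order d accounts for φ(d) elements.
Cyclic subgroups by order — order 1: 1; order 2: 13; order 3: 1; order 4: 1; order 6: 1; order 12: 1.
Total: 18.

18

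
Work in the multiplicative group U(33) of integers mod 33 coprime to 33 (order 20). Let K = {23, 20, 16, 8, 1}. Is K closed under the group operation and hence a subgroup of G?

16 ∈ K but its inverse 31 ∉ K, so K is not a subgroup.

No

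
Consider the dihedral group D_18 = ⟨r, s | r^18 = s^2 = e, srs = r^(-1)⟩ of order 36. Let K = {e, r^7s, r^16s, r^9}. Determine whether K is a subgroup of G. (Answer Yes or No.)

Yes

|K| = 4 divides |G| = 36, consistent with Lagrange.
K contains the identity, every element's inverse is in K, and K is closed under ·: it is a subgroup.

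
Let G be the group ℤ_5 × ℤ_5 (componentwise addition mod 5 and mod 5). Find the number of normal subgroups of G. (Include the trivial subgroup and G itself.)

8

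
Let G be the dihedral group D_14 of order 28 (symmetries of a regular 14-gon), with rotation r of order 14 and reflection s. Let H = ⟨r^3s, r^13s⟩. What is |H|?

|⟨r^3s⟩| = 2 and |⟨r^13s⟩| = 2, so |H| is a multiple of lcm(2, 2) = 2 and divides |G| = 28.
Closing under the operation: H = {e, r^2, r^4, r^6, r^8, r^10, r^12, rs, r^3s, r^5s, r^7s, r^9s, r^11s, r^13s}, so |H| = 14.

14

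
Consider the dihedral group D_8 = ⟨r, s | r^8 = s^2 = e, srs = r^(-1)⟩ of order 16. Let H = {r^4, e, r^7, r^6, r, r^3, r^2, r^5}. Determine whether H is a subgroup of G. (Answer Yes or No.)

|H| = 8 divides |G| = 16, consistent with Lagrange.
H contains the identity, every element's inverse is in H, and H is closed under ·: it is a subgroup.
In fact H = ⟨r^7⟩.

Yes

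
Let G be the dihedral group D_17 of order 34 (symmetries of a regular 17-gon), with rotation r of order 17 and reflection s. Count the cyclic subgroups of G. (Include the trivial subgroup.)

A cyclic subgroup of order d is generated by each of its φ(d) elements of order d, so the cyclic subgroups of order d number (#elements of order d)/φ(d).
Cyclic subgroups by order — order 1: 1; order 2: 17; order 17: 1.
Total: 19.

19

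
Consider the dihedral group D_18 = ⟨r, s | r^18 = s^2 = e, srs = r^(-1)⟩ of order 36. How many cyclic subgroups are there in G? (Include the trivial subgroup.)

Each element a generates a cyclic subgroup ⟨a⟩; distinct elements may generate the same one (a cyclic group of order d has φ(d) generators).
Cyclic subgroups by order — order 1: 1; order 2: 19; order 3: 1; order 6: 1; order 9: 1; order 18: 1.
Total: 24.

24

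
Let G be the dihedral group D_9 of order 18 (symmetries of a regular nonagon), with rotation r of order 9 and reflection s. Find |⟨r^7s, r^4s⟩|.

6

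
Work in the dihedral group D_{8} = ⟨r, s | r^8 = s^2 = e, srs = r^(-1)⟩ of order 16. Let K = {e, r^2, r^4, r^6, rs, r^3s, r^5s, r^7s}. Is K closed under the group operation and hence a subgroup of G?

Yes

|K| = 8 divides |G| = 16, consistent with Lagrange.
K contains the identity, every element's inverse is in K, and K is closed under ·: it is a subgroup.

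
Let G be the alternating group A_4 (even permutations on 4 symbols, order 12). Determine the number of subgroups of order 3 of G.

4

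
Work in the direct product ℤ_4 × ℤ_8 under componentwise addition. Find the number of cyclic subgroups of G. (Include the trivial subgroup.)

14

A cyclic subgroup of order d is generated by each of its φ(d) elements of order d, so the cyclic subgroups of order d number (#elements of order d)/φ(d).
Cyclic subgroups by order — order 1: 1; order 2: 3; order 4: 6; order 8: 4.
Total: 14.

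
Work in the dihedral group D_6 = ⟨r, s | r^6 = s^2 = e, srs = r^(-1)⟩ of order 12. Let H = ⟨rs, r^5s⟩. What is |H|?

|⟨rs⟩| = 2 and |⟨r^5s⟩| = 2, so |H| is a multiple of lcm(2, 2) = 2 and divides |G| = 12.
Closing under the operation: H = {e, r^2, r^4, rs, r^3s, r^5s}, so |H| = 6.

6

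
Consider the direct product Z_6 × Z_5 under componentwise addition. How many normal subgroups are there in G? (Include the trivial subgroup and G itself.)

8

G is abelian, so every subgroup is normal.
G has 8 subgroups in total, hence 8 normal subgroups.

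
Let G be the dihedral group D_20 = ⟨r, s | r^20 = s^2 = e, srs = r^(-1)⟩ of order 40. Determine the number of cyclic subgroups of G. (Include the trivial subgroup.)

26

Each element a generates a cyclic subgroup ⟨a⟩; distinct elements may generate the same one (a cyclic group of order d has φ(d) generators).
Cyclic subgroups by order — order 1: 1; order 2: 21; order 4: 1; order 5: 1; order 10: 1; order 20: 1.
Total: 26.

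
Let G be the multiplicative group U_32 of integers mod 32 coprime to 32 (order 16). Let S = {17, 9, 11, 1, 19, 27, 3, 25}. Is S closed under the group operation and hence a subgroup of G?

Yes

|S| = 8 divides |G| = 16, consistent with Lagrange.
S contains the identity, every element's inverse is in S, and S is closed under ·: it is a subgroup.
In fact S = ⟨3⟩.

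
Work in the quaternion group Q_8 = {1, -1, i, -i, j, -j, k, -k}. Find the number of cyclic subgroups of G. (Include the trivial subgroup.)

5

Group the elements of G by the cyclic subgroup they generate; each cyclic subgroup of order d accounts for φ(d) elements.
Cyclic subgroups by order — order 1: 1; order 2: 1; order 4: 3.
Total: 5.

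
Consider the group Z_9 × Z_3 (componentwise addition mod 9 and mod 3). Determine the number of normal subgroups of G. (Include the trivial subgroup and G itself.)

10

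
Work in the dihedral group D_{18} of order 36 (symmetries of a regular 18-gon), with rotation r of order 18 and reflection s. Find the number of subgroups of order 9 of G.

|G| = 36 and 9 | 36, so subgroups of order 9 are possible by Lagrange.
The subgroups of order 9 are: {e, r^2, r^4, r^6, r^8, r^10, r^12, r^14, r^16}.
So G has 1 subgroup of order 9.

1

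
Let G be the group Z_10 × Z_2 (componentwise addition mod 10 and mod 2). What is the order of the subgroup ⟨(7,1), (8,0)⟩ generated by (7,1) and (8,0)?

10

|⟨(7,1)⟩| = 10 and |⟨(8,0)⟩| = 5, so |H| is a multiple of lcm(10, 5) = 10 and divides |G| = 20.
Closing under the operation: H = {(0,0), (1,1), (2,0), (3,1), (4,0), (5,1), (6,0), (7,1), (8,0), (9,1)}, so |H| = 10.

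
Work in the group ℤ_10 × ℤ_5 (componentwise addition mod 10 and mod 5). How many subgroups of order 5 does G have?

6

|G| = 50 and 5 | 50, so subgroups of order 5 are possible by Lagrange.
The subgroups of order 5 are: {(0,0), (0,1), (0,2), (0,3), (0,4)}; {(0,0), (2,0), (4,0), (6,0), (8,0)}; {(0,0), (2,1), (4,2), (6,3), (8,4)}; {(0,0), (2,2), (4,4), (6,1), (8,3)}; … (6 in all).
So G has 6 subgroups of order 5.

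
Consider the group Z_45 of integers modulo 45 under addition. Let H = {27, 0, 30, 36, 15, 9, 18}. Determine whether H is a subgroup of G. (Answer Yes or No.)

No

|H| = 7 does not divide |G| = 45, so by Lagrange H is not a subgroup.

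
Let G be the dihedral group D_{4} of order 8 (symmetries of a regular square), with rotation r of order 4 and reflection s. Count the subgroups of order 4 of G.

|G| = 8 and 4 | 8, so subgroups of order 4 are possible by Lagrange.
The subgroups of order 4 are: {e, r, r^2, r^3}; {e, r^2, s, r^2s}; {e, r^2, rs, r^3s}.
So G has 3 subgroups of order 4.

3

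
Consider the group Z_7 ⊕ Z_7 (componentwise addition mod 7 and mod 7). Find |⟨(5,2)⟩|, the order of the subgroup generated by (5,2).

7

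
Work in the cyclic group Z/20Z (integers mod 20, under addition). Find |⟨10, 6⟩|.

10

|⟨10⟩| = 2 and |⟨6⟩| = 10, so |H| is a multiple of lcm(2, 10) = 10 and divides |G| = 20.
Closing under the operation: H = {0, 2, 4, 6, 8, 10, 12, 14, 16, 18}, so |H| = 10.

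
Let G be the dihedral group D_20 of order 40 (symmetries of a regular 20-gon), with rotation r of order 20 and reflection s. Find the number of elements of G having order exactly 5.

4

The elements of order 5 are: r^4, r^8, r^12, r^16.
That's 4.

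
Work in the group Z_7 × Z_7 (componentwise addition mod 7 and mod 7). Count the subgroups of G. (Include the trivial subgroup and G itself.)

|G| = 49, so by Lagrange every subgroup order divides 49. Divisors: 1, 7, 49.
Subgroups by order — order 1: 1; order 7: 8; order 49: 1.
Total: 1 + 8 + 1 = 10.

10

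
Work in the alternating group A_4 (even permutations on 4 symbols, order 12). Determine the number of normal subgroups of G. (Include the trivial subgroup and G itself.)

3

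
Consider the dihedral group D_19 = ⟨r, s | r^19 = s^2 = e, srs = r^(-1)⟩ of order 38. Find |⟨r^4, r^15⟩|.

19

|⟨r^4⟩| = 19 and |⟨r^15⟩| = 19, so |H| is a multiple of lcm(19, 19) = 19 and divides |G| = 38.
Closing under the operation: H = {e, r, r^2, r^3, r^4, r^5, r^6, r^7, r^8, r^9, r^10, r^11, r^12, r^13, r^14, r^15, r^16, r^17, r^18}, so |H| = 19.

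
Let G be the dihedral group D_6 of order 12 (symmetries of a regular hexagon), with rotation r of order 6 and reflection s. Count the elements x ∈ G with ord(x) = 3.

The elements of order 3 are: r^2, r^4.
That's 2.

2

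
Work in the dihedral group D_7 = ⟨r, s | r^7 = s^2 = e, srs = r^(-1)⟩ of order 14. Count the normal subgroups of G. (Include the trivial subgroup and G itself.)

G has 10 subgroups. Checking conjugation-invariance by order — order 1: 1/1 normal; order 2: 0/7 normal; order 7: 1/1 normal; order 14: 1/1 normal.
Total normal subgroups: 3.

3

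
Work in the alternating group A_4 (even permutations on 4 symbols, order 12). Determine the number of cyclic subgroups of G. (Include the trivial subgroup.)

8

Group the elements of G by the cyclic subgroup they generate; each cyclic subgroup of order d accounts for φ(d) elements.
Cyclic subgroups by order — order 1: 1; order 2: 3; order 3: 4.
Total: 8.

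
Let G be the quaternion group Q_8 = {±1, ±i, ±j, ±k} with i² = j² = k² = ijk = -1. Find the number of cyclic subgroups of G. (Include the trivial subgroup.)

5

A cyclic subgroup of order d is generated by each of its φ(d) elements of order d, so the cyclic subgroups of order d number (#elements of order d)/φ(d).
Cyclic subgroups by order — order 1: 1; order 2: 1; order 4: 3.
Total: 5.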